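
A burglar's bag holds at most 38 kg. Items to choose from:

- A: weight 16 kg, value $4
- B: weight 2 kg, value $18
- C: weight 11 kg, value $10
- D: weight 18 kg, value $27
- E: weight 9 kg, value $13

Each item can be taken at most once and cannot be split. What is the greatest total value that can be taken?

$58

Check high-value combinations within 38 kg:
- B+D+E: weight 2+18+9=29, value 18+27+13=58
- B+C+D: weight 2+11+18=31, value 18+10+27=55
- C+D+E: weight 11+18+9=38, value 10+27+13=50
- A+B+D: weight 16+2+18=36, value 4+18+27=49
Best: $58.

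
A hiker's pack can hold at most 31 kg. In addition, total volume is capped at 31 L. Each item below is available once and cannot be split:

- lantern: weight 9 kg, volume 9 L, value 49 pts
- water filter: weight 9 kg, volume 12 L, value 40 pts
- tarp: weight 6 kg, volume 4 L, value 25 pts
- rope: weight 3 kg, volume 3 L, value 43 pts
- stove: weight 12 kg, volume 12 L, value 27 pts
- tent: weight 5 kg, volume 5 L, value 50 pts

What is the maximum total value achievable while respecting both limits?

Feasible sets respecting both limits:
- lantern+water filter+rope+tent: weight 26, volume 29, value 182
- lantern+rope+stove+tent: weight 29, volume 29, value 169
- lantern+tarp+rope+tent: weight 23, volume 21, value 167
- lantern+water filter+tarp+tent: weight 29, volume 30, value 164
Best: 182 pts.

182 pts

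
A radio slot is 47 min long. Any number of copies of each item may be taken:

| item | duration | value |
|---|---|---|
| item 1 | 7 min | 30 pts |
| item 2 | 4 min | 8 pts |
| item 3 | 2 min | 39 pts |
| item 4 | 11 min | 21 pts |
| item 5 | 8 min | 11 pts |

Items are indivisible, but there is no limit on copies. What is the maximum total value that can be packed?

897 pts

Best value-per-unit is item 3 at 39/2, and filling with it alone uses duration 23×2=46. No mix of the others beats 23×39 = 897.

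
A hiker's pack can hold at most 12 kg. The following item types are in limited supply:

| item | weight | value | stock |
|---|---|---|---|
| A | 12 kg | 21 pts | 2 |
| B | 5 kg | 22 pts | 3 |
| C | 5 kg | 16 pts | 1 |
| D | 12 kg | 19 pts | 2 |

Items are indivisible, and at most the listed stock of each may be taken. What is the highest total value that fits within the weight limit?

Best selections within weight 12 and stock limits:
- 2×B: weight 10, value 44
- 1×B + 1×C: weight 10, value 38
- 1×B: weight 5, value 22
Best: 44 pts.

44 pts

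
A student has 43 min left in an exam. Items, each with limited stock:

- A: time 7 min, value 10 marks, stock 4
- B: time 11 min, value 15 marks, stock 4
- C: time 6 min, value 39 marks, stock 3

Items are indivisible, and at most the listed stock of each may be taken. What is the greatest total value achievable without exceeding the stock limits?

152 marks

Best selections within time 43 and stock limits:
- 2×A + 1×B + 3×C: time 43, value 152
- 3×A + 3×C: time 39, value 147
- 2×B + 3×C: time 40, value 147
- 1×A + 1×B + 3×C: time 36, value 142
Best: 152 marks.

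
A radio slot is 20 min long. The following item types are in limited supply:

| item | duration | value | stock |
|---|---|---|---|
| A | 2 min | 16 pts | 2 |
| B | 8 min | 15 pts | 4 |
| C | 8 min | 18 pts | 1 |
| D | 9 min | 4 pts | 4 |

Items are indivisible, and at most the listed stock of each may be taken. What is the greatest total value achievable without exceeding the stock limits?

Best selections within duration 20 and stock limits:
- 2×A + 1×B + 1×C: duration 20, value 65
- 2×A + 2×B: duration 20, value 62
- 2×A + 1×C: duration 12, value 50
Best: 65 pts.

65 pts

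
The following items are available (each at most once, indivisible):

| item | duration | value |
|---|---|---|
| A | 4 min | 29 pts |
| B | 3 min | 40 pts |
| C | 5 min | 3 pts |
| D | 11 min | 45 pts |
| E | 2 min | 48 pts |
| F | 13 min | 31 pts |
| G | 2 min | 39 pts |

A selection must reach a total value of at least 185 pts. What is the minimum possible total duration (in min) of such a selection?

22

Subsets with value ≥ 185, sorted by total duration:
- A+B+D+E+G: duration 22, value 201
- A+B+E+F+G: duration 24, value 187
- A+B+C+D+E+G: duration 27, value 204
Minimum duration: 22 min.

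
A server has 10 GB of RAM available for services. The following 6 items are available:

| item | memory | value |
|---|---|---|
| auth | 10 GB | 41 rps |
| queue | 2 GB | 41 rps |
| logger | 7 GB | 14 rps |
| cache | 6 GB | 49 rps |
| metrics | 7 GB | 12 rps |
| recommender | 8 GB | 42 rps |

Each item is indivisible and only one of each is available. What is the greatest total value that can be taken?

This is a 0/1 knapsack; check combinations near the capacity.
- queue+cache: memory 2+6=8, value 41+49=90
- queue+recommender: memory 2+8=10, value 41+42=83
- queue+logger: memory 2+7=9, value 41+14=55
- queue+metrics: memory 2+7=9, value 41+12=53
Best: 90 rps.

90 rps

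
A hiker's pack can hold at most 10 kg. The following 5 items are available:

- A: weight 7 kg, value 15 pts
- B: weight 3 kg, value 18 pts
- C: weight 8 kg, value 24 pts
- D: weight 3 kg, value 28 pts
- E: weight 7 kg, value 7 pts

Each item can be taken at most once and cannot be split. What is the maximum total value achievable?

Check high-value combinations within 10 kg:
- B+D: weight 3+3=6, value 18+28=46
- A+D: weight 7+3=10, value 15+28=43
- D+E: weight 3+7=10, value 28+7=35
- A+B: weight 7+3=10, value 15+18=33
- D: weight 3, value 28
Best: 46 pts.

46 pts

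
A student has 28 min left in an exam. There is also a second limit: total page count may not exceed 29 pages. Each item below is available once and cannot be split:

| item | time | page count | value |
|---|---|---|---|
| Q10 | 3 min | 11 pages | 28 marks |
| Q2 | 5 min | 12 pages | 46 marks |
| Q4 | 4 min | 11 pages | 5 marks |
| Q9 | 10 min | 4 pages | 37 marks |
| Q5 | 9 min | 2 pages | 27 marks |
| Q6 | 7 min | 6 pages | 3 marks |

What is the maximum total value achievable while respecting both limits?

138 marks

Feasible sets respecting both limits:
- Q10+Q2+Q9+Q5: time 27, page count 29, value 138
- Q2+Q4+Q9+Q5: time 28, page count 29, value 115
- Q10+Q2+Q9: time 18, page count 27, value 111
Best: 138 marks.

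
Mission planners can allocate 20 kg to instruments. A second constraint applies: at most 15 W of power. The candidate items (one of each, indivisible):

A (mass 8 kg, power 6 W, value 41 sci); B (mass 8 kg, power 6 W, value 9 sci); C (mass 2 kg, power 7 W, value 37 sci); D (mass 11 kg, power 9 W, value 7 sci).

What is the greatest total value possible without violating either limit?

Feasible sets respecting both limits:
- A+C: mass 10, power 13, value 78
- A+B: mass 16, power 12, value 50
- A+D: mass 19, power 15, value 48
Best: 78 sci.

78 sci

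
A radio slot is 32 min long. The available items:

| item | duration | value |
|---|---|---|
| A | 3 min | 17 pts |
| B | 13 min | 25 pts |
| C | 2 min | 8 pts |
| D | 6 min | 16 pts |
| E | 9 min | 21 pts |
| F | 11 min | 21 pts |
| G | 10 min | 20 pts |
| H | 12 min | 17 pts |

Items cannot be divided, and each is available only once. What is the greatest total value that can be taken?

This is a 0/1 knapsack; check combinations near the capacity.
- A+C+D+E+F: duration 3+2+6+9+11=31, value 17+8+16+21+21=83
- A+C+D+E+G: duration 3+2+6+9+10=30, value 17+8+16+21+20=82
- A+C+D+F+G: duration 3+2+6+11+10=32, value 17+8+16+21+20=82
Best: 83 pts.

83 pts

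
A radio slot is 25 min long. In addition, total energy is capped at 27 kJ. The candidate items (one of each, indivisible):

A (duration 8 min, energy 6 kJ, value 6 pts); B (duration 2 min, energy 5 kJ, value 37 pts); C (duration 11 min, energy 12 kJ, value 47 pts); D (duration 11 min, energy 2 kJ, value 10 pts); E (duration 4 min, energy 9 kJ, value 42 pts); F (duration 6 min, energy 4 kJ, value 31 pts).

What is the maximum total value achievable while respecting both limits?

126 pts

Feasible sets respecting both limits:
- B+C+E: duration 17, energy 26, value 126
- C+E+F: duration 21, energy 25, value 120
- B+D+E+F: duration 23, energy 20, value 120
- A+B+E+F: duration 20, energy 24, value 116
Best: 126 pts.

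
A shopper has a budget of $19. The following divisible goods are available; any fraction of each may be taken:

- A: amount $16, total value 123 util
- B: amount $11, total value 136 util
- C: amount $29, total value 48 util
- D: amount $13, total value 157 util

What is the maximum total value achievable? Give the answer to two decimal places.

Take in order of value per unit:
- B (136/11 per unit): all 11 → value 136, running total 136.00
- D (157/13 per unit): 8 of 13 → value 8×157/13 = 96.6154, running total 232.62
Total 232.62.

232.62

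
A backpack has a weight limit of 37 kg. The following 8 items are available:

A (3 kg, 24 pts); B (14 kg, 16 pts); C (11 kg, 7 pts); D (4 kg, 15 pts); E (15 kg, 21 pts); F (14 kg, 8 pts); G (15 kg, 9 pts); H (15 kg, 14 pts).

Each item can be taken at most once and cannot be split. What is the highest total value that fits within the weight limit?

This is a 0/1 knapsack; check combinations near the capacity.
- A+B+D+E: weight 3+14+4+15=36, value 24+16+15+21=76
- A+D+E+H: weight 3+4+15+15=37, value 24+15+21+14=74
- A+B+D+H: weight 3+14+4+15=36, value 24+16+15+14=69
- A+D+E+G: weight 3+4+15+15=37, value 24+15+21+9=69
Best: 76 pts.

76 pts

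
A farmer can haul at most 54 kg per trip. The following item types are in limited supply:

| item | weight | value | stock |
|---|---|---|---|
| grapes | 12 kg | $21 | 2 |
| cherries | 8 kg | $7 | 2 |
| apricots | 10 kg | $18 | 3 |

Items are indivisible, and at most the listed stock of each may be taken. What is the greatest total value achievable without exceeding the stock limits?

Top feasible selections:
- 2×grapes + 3×apricots: weight 54, value 96
- 2×grapes + 1×cherries + 2×apricots: weight 52, value 85
- 1×grapes + 1×cherries + 3×apricots: weight 50, value 82
- 2×grapes + 2×apricots: weight 44, value 78
Best: $96.

$96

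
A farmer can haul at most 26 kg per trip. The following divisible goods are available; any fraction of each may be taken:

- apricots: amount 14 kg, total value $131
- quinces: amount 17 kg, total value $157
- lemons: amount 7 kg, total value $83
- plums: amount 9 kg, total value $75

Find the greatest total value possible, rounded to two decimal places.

Take in order of value per unit:
- lemons (83/7 per unit): all 7 → value 83, running total 83.00
- apricots (131/14 per unit): all 14 → value 131, running total 214.00
- quinces (157/17 per unit): 5 of 17 → value 5×157/17 = 46.1765, running total 260.18
Total 260.18.

260.18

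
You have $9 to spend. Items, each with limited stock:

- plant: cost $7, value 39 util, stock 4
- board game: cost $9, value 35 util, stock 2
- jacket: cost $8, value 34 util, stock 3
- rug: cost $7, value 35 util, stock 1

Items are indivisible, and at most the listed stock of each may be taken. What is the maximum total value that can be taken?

39 util

Best selections within cost 9 and stock limits:
- 1×plant: cost 7, value 39
- 1×rug: cost 7, value 35
Best: 39 util.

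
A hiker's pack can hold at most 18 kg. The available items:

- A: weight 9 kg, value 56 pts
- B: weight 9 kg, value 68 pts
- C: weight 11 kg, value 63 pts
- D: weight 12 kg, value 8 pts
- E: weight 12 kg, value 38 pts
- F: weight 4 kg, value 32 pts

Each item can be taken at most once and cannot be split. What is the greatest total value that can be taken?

124 pts

Check high-value combinations within 18 kg:
- A+B: weight 9+9=18, value 56+68=124
- B+F: weight 9+4=13, value 68+32=100
- C+F: weight 11+4=15, value 63+32=95
Best: 124 pts.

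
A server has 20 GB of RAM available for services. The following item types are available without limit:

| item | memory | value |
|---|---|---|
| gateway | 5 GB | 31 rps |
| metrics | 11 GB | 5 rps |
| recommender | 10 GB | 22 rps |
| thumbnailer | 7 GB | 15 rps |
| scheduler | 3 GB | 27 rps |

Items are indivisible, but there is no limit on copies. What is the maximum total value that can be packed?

Best value-per-unit is scheduler at 27/3; filling with it alone gives 6×27 = 162.
Optimal mix: 1×gateway + 5×scheduler → memory 20, value 166.

166 rps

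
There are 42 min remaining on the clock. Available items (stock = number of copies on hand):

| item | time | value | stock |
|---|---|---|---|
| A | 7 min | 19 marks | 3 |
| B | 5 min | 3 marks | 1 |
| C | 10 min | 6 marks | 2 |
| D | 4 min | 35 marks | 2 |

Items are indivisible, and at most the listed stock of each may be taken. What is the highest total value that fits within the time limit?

Best selections within time 42 and stock limits:
- 3×A + 1×C + 2×D: time 39, value 133
- 3×A + 1×B + 2×D: time 34, value 130
- 3×A + 2×D: time 29, value 127
- 2×A + 2×C + 2×D: time 42, value 120
Best: 133 marks.

133 marks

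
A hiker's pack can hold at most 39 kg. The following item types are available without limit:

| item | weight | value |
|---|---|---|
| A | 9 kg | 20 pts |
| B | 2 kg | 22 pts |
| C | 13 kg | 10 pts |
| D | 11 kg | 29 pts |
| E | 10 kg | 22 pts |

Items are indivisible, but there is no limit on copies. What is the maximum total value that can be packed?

418 pts

Best value-per-unit is B at 22/2, and filling with it alone uses weight 19×2=38. No mix of the others beats 19×22 = 418.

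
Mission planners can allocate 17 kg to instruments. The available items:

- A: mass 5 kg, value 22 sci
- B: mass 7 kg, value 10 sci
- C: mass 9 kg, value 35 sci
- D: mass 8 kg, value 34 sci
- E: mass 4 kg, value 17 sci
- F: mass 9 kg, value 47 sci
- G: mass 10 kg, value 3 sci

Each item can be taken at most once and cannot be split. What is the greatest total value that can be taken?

81 sci

Check high-value combinations within 17 kg:
- D+F: mass 8+9=17, value 34+47=81
- A+D+E: mass 5+8+4=17, value 22+34+17=73
- A+F: mass 5+9=14, value 22+47=69
- C+D: mass 9+8=17, value 35+34=69
- E+F: mass 4+9=13, value 17+47=64
Best: 81 sci.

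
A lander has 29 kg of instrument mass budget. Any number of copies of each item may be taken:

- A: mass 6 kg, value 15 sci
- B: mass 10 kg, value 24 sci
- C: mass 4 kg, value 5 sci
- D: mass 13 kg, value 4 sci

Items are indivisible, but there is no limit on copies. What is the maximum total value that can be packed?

Best value-per-unit is A at 15/6; filling with it alone gives 4×15 = 60.
Optimal mix: 3×A + 1×B → mass 28, value 69.

69 sci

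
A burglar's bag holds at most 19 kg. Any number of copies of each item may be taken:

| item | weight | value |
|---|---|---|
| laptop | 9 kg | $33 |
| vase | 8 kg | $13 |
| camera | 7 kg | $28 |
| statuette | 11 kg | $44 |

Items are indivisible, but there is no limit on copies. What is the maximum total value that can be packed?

$72

Best value-per-unit is camera at 28/7; filling with it alone gives 2×28 = 56.
Optimal mix: 1×camera + 1×statuette → weight 18, value 72.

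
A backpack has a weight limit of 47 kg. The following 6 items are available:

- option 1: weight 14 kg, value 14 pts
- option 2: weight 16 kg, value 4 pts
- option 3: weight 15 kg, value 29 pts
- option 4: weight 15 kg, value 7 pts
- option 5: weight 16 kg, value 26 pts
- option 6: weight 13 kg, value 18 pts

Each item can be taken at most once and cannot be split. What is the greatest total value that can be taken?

73 pts

This is a 0/1 knapsack; check combinations near the capacity.
- option 3+option 5+option 6: weight 15+16+13=44, value 29+26+18=73
- option 1+option 3+option 5: weight 14+15+16=45, value 14+29+26=69
- option 3+option 4+option 5: weight 15+15+16=46, value 29+7+26=62
Best: 73 pts.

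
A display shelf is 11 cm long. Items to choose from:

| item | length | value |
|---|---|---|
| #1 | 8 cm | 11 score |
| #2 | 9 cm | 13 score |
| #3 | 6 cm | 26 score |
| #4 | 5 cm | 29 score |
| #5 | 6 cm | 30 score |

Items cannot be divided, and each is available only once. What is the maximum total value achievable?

59 score

This is a 0/1 knapsack; check combinations near the capacity.
- #4+#5: length 5+6=11, value 29+30=59
- #3+#4: length 6+5=11, value 26+29=55
- #5: length 6, value 30
- #4: length 5, value 29
Best: 59 score.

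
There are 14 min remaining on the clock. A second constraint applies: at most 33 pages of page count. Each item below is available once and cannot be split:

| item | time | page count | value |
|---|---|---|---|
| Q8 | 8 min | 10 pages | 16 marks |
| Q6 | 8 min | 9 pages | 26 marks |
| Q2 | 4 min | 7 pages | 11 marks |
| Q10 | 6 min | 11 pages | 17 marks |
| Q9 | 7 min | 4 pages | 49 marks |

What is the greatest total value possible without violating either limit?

Feasible sets respecting both limits:
- Q10+Q9: time 13, page count 15, value 66
- Q2+Q9: time 11, page count 11, value 60
- Q9: time 7, page count 4, value 49
- Q6+Q10: time 14, page count 20, value 43
Best: 66 marks.

66 marks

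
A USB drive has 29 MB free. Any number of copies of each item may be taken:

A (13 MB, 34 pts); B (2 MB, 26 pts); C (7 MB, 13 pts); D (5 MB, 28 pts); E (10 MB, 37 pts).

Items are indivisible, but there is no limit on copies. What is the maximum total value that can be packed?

364 pts

Best value-per-unit is B at 26/2, and filling with it alone uses size 14×2=28. No mix of the others beats 14×26 = 364.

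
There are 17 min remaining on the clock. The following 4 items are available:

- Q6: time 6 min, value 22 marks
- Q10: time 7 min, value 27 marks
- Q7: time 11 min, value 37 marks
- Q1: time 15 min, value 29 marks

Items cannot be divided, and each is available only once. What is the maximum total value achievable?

59 marks

Check high-value combinations within 17 min:
- Q6+Q7: time 6+11=17, value 22+37=59
- Q6+Q10: time 6+7=13, value 22+27=49
- Q7: time 11, value 37
Best: 59 marks.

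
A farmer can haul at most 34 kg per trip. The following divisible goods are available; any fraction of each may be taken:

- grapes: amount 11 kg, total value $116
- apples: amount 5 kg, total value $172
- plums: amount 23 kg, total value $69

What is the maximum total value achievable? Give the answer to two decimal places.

342.00

Take in order of value per unit:
- apples (172/5 per unit): all 5 → value 172, running total 172.00
- grapes (116/11 per unit): all 11 → value 116, running total 288.00
- plums (69/23 per unit): 18 of 23 → value 18×69/23 = 54.0000, running total 342.00
Total 342.00.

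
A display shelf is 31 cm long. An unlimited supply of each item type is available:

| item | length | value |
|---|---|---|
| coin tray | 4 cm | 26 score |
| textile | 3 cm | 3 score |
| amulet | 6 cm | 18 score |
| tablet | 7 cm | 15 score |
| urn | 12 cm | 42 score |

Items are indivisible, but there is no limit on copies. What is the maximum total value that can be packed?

185 score

Best value-per-unit is coin tray at 26/4; filling with it alone gives 7×26 = 182.
Optimal mix: 7×coin tray + 1×textile → length 31, value 185.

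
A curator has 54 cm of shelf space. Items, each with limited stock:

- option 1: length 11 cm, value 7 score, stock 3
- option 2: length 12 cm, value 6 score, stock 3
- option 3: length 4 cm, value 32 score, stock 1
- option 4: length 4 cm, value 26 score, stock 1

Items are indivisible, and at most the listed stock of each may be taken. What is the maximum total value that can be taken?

Best selections within length 54 and stock limits:
- 3×option 1 + 1×option 2 + 1×option 3 + 1×option 4: length 53, value 85
- 2×option 1 + 2×option 2 + 1×option 3 + 1×option 4: length 54, value 84
- 3×option 1 + 1×option 3 + 1×option 4: length 41, value 79
- 2×option 1 + 1×option 2 + 1×option 3 + 1×option 4: length 42, value 78
Best: 85 score.

85 score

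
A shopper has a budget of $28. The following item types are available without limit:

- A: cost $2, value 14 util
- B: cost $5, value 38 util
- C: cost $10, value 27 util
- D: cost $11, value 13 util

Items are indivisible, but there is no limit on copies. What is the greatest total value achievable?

208 util

Best value-per-unit is B at 38/5; filling with it alone gives 5×38 = 190.
Optimal mix: 4×A + 4×B → cost 28, value 208.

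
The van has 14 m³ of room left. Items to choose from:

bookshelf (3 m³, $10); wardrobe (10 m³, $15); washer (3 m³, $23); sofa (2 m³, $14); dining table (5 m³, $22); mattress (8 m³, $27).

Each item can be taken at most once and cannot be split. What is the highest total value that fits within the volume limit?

$69

This is a 0/1 knapsack; check combinations near the capacity.
- bookshelf+washer+sofa+dining table: volume 3+3+2+5=13, value 10+23+14+22=69
- washer+sofa+mattress: volume 3+2+8=13, value 23+14+27=64
- bookshelf+washer+mattress: volume 3+3+8=14, value 10+23+27=60
- washer+sofa+dining table: volume 3+2+5=10, value 23+14+22=59
Best: $69.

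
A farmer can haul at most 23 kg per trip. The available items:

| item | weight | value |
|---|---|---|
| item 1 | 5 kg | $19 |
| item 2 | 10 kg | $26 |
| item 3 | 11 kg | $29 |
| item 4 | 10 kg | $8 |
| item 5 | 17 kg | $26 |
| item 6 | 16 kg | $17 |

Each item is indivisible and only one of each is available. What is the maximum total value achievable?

This is a 0/1 knapsack; check combinations near the capacity.
- item 2+item 3: weight 10+11=21, value 26+29=55
- item 1+item 3: weight 5+11=16, value 19+29=48
- item 1+item 2: weight 5+10=15, value 19+26=45
- item 1+item 5: weight 5+17=22, value 19+26=45
- item 3+item 4: weight 11+10=21, value 29+8=37
Best: $55.

$55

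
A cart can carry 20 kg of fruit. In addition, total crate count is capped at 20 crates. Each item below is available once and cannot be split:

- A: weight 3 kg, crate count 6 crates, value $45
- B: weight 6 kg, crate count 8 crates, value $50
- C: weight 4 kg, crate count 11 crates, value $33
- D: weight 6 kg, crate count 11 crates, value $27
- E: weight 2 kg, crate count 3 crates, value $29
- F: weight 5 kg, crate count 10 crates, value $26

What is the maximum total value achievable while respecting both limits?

$124

Feasible sets respecting both limits:
- A+B+E: weight 11, crate count 17, value 124
- A+C+E: weight 9, crate count 20, value 107
- A+D+E: weight 11, crate count 20, value 101
- A+E+F: weight 10, crate count 19, value 100
Best: $124.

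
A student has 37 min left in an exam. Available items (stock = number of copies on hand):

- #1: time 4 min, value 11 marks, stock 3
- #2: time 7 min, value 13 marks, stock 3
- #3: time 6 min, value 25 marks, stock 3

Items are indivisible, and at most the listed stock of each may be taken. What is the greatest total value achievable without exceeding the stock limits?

Best selections within time 37 and stock limits:
- 3×#1 + 1×#2 + 3×#3: time 37, value 121
- 1×#1 + 2×#2 + 3×#3: time 36, value 112
- 2×#1 + 1×#2 + 3×#3: time 33, value 110
- 3×#1 + 3×#3: time 30, value 108
Best: 121 marks.

121 marks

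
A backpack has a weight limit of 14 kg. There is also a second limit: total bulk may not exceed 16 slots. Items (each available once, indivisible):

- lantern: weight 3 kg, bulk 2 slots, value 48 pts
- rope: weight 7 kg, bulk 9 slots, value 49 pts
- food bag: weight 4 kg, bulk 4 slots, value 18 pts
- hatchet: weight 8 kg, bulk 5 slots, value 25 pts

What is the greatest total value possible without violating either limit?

Feasible sets respecting both limits:
- lantern+rope+food bag: weight 14, bulk 15, value 115
- lantern+rope: weight 10, bulk 11, value 97
- lantern+hatchet: weight 11, bulk 7, value 73
- rope+food bag: weight 11, bulk 13, value 67
Best: 115 pts.

115 pts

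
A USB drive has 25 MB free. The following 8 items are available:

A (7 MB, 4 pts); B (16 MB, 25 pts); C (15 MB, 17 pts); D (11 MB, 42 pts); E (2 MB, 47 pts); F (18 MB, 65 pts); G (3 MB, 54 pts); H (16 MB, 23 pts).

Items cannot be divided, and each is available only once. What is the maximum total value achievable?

166 pts

Check high-value combinations within 25 MB:
- E+F+G: size 2+18+3=23, value 47+65+54=166
- A+D+E+G: size 7+11+2+3=23, value 4+42+47+54=147
- D+E+G: size 11+2+3=16, value 42+47+54=143
- B+E+G: size 16+2+3=21, value 25+47+54=126
Best: 166 pts.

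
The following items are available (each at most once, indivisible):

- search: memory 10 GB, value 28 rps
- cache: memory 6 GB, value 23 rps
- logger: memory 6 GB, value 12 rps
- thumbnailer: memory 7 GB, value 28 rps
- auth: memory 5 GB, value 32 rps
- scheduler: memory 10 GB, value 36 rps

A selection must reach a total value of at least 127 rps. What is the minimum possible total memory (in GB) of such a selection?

34

Subsets with value ≥ 127, sorted by total memory:
- cache+logger+thumbnailer+auth+scheduler: memory 34, value 131
- search+cache+logger+auth+scheduler: memory 37, value 131
- search+cache+thumbnailer+auth+scheduler: memory 38, value 147
- search+logger+thumbnailer+auth+scheduler: memory 38, value 136
Minimum memory: 34 GB.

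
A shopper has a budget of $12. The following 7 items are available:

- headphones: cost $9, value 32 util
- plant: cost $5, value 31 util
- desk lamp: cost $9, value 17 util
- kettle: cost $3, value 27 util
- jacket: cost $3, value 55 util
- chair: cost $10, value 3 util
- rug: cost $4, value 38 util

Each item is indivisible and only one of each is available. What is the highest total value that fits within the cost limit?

Check high-value combinations within $12:
- plant+jacket+rug: cost 5+3+4=12, value 31+55+38=124
- kettle+jacket+rug: cost 3+3+4=10, value 27+55+38=120
- plant+kettle+jacket: cost 5+3+3=11, value 31+27+55=113
- plant+kettle+rug: cost 5+3+4=12, value 31+27+38=96
Best: 124 util.

124 util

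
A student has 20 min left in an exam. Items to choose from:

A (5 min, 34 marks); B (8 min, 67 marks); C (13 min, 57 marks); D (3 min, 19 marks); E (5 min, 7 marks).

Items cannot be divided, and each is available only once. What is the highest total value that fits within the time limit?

120 marks

Check high-value combinations within 20 min:
- A+B+D: time 5+8+3=16, value 34+67+19=120
- A+B+E: time 5+8+5=18, value 34+67+7=108
- A+B: time 5+8=13, value 34+67=101
- B+D+E: time 8+3+5=16, value 67+19+7=93
- A+C: time 5+13=18, value 34+57=91
Best: 120 marks.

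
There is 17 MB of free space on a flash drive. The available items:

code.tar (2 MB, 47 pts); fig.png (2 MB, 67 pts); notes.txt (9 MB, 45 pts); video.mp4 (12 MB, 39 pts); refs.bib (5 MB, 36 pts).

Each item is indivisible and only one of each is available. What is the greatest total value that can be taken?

159 pts

Check high-value combinations within 17 MB:
- code.tar+fig.png+notes.txt: size 2+2+9=13, value 47+67+45=159
- code.tar+fig.png+video.mp4: size 2+2+12=16, value 47+67+39=153
- code.tar+fig.png+refs.bib: size 2+2+5=9, value 47+67+36=150
Best: 159 pts.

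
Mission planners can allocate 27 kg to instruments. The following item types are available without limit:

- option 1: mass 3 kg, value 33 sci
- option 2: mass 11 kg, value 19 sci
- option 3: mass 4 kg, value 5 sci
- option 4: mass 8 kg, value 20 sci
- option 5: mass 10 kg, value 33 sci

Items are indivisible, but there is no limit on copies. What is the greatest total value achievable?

297 sci

Best value-per-unit is option 1 at 33/3, and filling with it alone uses mass 9×3=27. No mix of the others beats 9×33 = 297.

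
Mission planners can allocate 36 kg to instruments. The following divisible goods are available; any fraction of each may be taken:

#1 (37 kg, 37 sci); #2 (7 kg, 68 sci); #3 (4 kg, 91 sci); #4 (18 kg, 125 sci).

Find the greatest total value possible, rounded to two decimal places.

291.00

Take in order of value per unit:
- #3 (91/4 per unit): all 4 → value 91, running total 91.00
- #2 (68/7 per unit): all 7 → value 68, running total 159.00
- #4 (125/18 per unit): all 18 → value 125, running total 284.00
- #1 (37/37 per unit): 7 of 37 → value 7×37/37 = 7.0000, running total 291.00
Total 291.00.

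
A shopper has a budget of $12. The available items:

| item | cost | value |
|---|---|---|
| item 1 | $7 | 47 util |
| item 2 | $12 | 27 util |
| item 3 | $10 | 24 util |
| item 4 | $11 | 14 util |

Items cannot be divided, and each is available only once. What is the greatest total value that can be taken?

Check high-value combinations within $12:
- item 1: cost 7, value 47
- item 2: cost 12, value 27
- item 3: cost 10, value 24
- item 4: cost 11, value 14
Best: 47 util.

47 util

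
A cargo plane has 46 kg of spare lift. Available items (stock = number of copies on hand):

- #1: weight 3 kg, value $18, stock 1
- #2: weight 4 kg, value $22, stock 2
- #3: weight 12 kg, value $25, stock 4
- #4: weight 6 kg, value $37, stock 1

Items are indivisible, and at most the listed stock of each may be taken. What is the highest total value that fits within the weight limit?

Best selections within weight 46 and stock limits:
- 1×#1 + 2×#2 + 2×#3 + 1×#4: weight 41, value 149
- 1×#2 + 3×#3 + 1×#4: weight 46, value 134
- 2×#2 + 2×#3 + 1×#4: weight 38, value 131
Best: $149.

$149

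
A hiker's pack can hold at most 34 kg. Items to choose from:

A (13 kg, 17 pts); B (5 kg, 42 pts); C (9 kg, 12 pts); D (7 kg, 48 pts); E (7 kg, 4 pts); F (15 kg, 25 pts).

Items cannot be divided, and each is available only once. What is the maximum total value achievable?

This is a 0/1 knapsack; check combinations near the capacity.
- A+B+C+D: weight 13+5+9+7=34, value 17+42+12+48=119
- B+D+E+F: weight 5+7+7+15=34, value 42+48+4+25=119
- B+D+F: weight 5+7+15=27, value 42+48+25=115
- A+B+D+E: weight 13+5+7+7=32, value 17+42+48+4=111
Best: 119 pts.

119 pts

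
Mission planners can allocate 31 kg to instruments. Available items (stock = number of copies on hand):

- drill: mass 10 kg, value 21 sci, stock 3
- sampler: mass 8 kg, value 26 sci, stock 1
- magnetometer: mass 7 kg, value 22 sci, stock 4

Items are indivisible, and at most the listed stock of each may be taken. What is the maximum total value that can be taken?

Best selections within mass 31 and stock limits:
- 1×sampler + 3×magnetometer: mass 29, value 92
- 4×magnetometer: mass 28, value 88
- 1×drill + 3×magnetometer: mass 31, value 87
Best: 92 sci.

92 sci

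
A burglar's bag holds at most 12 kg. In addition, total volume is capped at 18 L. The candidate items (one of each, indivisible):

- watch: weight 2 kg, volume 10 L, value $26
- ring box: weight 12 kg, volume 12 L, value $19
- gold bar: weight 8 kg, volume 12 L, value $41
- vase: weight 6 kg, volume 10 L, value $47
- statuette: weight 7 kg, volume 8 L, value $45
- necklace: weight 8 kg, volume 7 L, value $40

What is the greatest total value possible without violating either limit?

$71

Feasible sets respecting both limits:
- watch+statuette: weight 9, volume 18, value 71
- watch+necklace: weight 10, volume 17, value 66
- vase: weight 6, volume 10, value 47
- statuette: weight 7, volume 8, value 45
Best: $71.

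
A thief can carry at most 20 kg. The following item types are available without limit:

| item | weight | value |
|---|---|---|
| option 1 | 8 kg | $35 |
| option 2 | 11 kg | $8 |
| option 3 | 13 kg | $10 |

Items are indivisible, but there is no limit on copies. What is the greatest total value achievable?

$70

Best value-per-unit is option 1 at 35/8, and filling with it alone uses weight 2×8=16. No mix of the others beats 2×35 = 70.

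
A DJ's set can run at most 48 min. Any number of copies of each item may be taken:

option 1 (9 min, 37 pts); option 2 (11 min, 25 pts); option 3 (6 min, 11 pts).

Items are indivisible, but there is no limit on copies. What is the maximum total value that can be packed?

Best value-per-unit is option 1 at 37/9, and filling with it alone uses duration 5×9=45. No mix of the others beats 5×37 = 185.

185 pts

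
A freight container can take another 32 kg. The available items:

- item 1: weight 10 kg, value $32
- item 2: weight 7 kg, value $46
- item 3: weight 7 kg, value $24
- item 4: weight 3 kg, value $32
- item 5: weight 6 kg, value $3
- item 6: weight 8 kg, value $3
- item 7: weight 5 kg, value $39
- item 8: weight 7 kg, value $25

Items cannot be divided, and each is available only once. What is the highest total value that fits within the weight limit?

Check high-value combinations within 32 kg:
- item 1+item 2+item 4+item 7+item 8: weight 10+7+3+5+7=32, value 32+46+32+39+25=174
- item 1+item 2+item 3+item 4+item 7: weight 10+7+7+3+5=32, value 32+46+24+32+39=173
- item 2+item 3+item 4+item 7+item 8: weight 7+7+3+5+7=29, value 46+24+32+39+25=166
- item 1+item 2+item 4+item 5+item 7: weight 10+7+3+6+5=31, value 32+46+32+3+39=152
Best: $174.

$174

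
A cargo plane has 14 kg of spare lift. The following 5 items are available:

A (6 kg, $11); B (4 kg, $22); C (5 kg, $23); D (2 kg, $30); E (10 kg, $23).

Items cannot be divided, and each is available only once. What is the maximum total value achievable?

This is a 0/1 knapsack; check combinations near the capacity.
- B+C+D: weight 4+5+2=11, value 22+23+30=75
- A+C+D: weight 6+5+2=13, value 11+23+30=64
- A+B+D: weight 6+4+2=12, value 11+22+30=63
Best: $75.

$75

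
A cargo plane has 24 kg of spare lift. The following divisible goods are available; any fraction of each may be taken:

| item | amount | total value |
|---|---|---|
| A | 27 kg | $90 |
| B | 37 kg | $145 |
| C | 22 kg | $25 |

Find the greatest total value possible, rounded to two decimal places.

Take in order of value per unit:
- B (145/37 per unit): 24 of 37 → value 24×145/37 = 94.0541, running total 94.05
Total 94.05.

94.05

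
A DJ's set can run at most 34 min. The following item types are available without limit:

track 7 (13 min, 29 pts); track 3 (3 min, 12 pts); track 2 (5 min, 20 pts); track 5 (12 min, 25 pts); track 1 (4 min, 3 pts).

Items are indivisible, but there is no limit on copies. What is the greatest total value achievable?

136 pts

Best value-per-unit is track 3 at 12/3; filling with it alone gives 11×12 = 132.
Optimal mix: 8×track 3 + 2×track 2 → duration 34, value 136.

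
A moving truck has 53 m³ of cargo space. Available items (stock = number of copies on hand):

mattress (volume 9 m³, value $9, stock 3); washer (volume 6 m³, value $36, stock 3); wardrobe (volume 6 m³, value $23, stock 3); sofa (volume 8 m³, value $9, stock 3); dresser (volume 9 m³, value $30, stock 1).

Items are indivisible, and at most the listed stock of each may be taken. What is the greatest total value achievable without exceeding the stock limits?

$216

Top feasible selections:
- 3×washer + 3×wardrobe + 1×sofa + 1×dresser: volume 53, value 216
- 3×washer + 3×wardrobe + 1×dresser: volume 45, value 207
- 3×washer + 3×wardrobe + 2×sofa: volume 52, value 195
- 1×mattress + 3×washer + 3×wardrobe + 1×sofa: volume 53, value 195
Best: $216.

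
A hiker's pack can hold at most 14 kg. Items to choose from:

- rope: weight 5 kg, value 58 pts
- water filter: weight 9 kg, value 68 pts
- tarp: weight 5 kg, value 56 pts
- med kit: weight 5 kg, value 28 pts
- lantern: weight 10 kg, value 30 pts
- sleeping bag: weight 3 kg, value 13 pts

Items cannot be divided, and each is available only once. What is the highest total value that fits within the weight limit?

Check high-value combinations within 14 kg:
- rope+tarp+sleeping bag: weight 5+5+3=13, value 58+56+13=127
- rope+water filter: weight 5+9=14, value 58+68=126
- water filter+tarp: weight 9+5=14, value 68+56=124
- rope+tarp: weight 5+5=10, value 58+56=114
Best: 127 pts.

127 pts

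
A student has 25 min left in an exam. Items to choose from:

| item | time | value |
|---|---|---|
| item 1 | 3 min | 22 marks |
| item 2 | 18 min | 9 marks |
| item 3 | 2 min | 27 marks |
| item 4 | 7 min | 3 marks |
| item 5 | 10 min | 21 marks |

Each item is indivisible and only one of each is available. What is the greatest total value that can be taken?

This is a 0/1 knapsack; check combinations near the capacity.
- item 1+item 3+item 4+item 5: time 3+2+7+10=22, value 22+27+3+21=73
- item 1+item 3+item 5: time 3+2+10=15, value 22+27+21=70
- item 1+item 2+item 3: time 3+18+2=23, value 22+9+27=58
Best: 73 marks.

73 marks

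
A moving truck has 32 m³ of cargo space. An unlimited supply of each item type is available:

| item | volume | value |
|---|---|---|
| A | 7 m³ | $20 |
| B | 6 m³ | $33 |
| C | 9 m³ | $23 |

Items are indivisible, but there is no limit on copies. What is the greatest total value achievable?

$165

Best value-per-unit is B at 33/6, and filling with it alone uses volume 5×6=30. No mix of the others beats 5×33 = 165.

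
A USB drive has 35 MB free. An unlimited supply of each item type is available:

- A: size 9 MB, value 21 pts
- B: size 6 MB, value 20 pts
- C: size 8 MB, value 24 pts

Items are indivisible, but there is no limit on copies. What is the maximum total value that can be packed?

Best value-per-unit is B at 20/6; filling with it alone gives 5×20 = 100.
Optimal mix: 3×B + 2×C → size 34, value 108.

108 pts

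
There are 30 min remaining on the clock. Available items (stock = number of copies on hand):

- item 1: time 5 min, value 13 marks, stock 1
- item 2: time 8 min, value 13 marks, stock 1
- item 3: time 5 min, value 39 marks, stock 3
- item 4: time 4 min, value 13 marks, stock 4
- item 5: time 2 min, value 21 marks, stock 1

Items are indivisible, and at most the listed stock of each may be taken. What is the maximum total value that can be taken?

Top feasible selections:
- 3×item 3 + 3×item 4 + 1×item 5: time 29, value 177
- 1×item 1 + 3×item 3 + 2×item 4 + 1×item 5: time 30, value 177
- 3×item 3 + 2×item 4 + 1×item 5: time 25, value 164
Best: 177 marks.

177 marks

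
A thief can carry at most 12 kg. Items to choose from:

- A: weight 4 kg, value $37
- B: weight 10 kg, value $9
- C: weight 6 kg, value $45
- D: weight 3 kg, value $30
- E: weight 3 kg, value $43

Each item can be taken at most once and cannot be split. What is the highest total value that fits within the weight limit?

Check high-value combinations within 12 kg:
- C+D+E: weight 6+3+3=12, value 45+30+43=118
- A+D+E: weight 4+3+3=10, value 37+30+43=110
- C+E: weight 6+3=9, value 45+43=88
Best: $118.

$118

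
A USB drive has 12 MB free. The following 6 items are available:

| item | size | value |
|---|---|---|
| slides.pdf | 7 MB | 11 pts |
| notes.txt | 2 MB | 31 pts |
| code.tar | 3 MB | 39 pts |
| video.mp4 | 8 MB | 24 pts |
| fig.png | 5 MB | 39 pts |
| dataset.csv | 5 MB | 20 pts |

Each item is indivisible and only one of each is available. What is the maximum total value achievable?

109 pts

Check high-value combinations within 12 MB:
- notes.txt+code.tar+fig.png: size 2+3+5=10, value 31+39+39=109
- notes.txt+code.tar+dataset.csv: size 2+3+5=10, value 31+39+20=90
- notes.txt+fig.png+dataset.csv: size 2+5+5=12, value 31+39+20=90
- slides.pdf+notes.txt+code.tar: size 7+2+3=12, value 11+31+39=81
Best: 109 pts.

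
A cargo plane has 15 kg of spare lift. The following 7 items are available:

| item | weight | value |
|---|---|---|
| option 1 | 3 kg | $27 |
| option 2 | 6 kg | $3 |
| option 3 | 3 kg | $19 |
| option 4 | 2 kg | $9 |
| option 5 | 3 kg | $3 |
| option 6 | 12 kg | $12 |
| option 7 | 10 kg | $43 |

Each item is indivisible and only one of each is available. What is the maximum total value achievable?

Check high-value combinations within 15 kg:
- option 1+option 4+option 7: weight 3+2+10=15, value 27+9+43=79
- option 3+option 4+option 7: weight 3+2+10=15, value 19+9+43=71
- option 1+option 7: weight 3+10=13, value 27+43=70
- option 3+option 7: weight 3+10=13, value 19+43=62
- option 1+option 3+option 4+option 5: weight 3+3+2+3=11, value 27+19+9+3=58
Best: $79.

$79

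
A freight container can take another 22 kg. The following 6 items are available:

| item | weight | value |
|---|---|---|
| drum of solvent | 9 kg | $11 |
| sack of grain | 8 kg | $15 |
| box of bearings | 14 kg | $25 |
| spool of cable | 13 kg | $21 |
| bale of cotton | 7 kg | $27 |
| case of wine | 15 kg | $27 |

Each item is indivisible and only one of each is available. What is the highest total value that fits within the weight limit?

Check high-value combinations within 22 kg:
- bale of cotton+case of wine: weight 7+15=22, value 27+27=54
- box of bearings+bale of cotton: weight 14+7=21, value 25+27=52
- spool of cable+bale of cotton: weight 13+7=20, value 21+27=48
Best: $54.

$54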